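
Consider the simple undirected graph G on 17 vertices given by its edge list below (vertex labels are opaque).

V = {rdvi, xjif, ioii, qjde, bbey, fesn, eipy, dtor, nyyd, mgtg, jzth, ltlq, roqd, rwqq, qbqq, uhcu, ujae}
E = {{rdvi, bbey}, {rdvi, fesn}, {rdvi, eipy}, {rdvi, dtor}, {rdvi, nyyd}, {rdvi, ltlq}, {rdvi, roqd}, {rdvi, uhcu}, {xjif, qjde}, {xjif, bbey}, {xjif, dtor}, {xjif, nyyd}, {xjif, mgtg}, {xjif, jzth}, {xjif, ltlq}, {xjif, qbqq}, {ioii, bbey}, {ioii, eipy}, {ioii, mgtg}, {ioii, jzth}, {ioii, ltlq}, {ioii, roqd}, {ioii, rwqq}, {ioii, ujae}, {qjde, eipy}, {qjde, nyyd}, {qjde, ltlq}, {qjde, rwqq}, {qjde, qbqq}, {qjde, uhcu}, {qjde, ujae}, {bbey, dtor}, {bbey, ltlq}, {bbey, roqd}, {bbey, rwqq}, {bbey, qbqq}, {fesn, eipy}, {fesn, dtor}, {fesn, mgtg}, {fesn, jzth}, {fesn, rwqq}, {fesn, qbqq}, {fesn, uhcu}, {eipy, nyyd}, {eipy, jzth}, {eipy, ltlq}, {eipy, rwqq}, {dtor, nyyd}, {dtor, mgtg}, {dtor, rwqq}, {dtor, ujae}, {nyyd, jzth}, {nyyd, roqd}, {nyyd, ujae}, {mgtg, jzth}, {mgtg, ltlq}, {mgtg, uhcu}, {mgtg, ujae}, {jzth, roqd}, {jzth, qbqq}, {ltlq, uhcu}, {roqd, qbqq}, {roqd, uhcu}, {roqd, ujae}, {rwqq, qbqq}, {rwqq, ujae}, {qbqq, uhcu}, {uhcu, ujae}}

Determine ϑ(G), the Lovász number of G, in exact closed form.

Vertex bbey has 8 neighbors: rdvi, xjif, ioii, dtor, ltlq, roqd, rwqq, qbqq.
deg(xjif) = 8; N(xjif) = {qjde, bbey, dtor, nyyd, mgtg, jzth, ltlq, qbqq}.
Vertex rdvi has 8 neighbors: bbey, fesn, eipy, dtor, nyyd, ltlq, roqd, uhcu.
N(roqd) = {rdvi, ioii, bbey, nyyd, jzth, qbqq, uhcu, ujae}, |N(roqd)| = 8.
Regular of degree 8 on 17 vertices: strongly regular (17,8,3,4).
A has 3 distinct eigenvalues ≈ [8.0, 1.562, -2.562].
With N=17: ϑ(G) = 17·(-(-sqrt(17)/2 - 1/2))/(8−(-sqrt(17)/2 - 1/2)) = sqrt(17).
ϑ(G) ≈ 4.123106.

sqrt(17)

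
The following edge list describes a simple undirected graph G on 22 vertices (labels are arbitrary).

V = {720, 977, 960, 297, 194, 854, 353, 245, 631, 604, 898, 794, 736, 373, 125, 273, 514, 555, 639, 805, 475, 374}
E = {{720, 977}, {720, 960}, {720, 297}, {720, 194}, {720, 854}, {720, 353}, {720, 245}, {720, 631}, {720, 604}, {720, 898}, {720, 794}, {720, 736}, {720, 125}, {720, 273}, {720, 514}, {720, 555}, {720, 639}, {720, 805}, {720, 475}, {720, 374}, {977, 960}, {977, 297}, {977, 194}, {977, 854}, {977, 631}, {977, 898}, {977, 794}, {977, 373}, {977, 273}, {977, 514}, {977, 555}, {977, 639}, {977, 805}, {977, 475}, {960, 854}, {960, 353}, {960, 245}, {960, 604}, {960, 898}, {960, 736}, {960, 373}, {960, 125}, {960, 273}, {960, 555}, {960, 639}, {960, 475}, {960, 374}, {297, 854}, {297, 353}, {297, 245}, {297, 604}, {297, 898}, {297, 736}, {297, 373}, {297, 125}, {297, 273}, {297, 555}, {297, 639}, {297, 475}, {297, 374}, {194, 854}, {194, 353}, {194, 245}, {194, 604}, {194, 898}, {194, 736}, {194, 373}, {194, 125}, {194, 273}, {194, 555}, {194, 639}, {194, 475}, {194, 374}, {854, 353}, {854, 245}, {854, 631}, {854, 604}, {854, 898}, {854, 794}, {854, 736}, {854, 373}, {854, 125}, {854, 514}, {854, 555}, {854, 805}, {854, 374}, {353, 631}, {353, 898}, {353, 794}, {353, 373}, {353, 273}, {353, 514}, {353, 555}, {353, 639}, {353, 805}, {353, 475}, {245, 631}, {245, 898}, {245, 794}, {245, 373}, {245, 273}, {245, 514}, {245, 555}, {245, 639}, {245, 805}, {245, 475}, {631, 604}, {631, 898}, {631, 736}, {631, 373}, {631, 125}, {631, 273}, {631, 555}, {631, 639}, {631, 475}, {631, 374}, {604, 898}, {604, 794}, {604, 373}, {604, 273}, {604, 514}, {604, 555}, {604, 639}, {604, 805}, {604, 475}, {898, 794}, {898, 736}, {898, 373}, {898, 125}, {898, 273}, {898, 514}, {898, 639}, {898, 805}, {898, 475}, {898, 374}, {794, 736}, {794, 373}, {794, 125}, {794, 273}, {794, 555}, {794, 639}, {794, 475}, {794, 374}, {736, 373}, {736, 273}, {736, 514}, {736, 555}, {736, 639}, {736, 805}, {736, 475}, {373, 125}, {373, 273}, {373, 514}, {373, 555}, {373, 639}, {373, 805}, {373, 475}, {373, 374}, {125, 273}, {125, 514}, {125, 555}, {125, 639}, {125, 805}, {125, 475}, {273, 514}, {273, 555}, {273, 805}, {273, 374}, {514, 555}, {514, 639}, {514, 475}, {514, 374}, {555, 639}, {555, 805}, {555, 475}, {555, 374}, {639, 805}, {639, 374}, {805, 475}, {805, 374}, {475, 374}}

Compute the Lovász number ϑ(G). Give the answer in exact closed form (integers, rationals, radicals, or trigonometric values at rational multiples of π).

Vertex 374 has 15 neighbors: 720, 960, 297, 194, 854, 631, 898, 794, 373, 273, 514, 555, 639, 805, 475.
deg(898) = 20; N(898) = {720, 977, 960, 297, 194, 854, 353, 245, 631, 604, 794, 736, 373, 125, 273, 514, 639, 805, 475, 374}.
deg(475) = 18; N(475) = {720, 977, 960, 297, 194, 353, 245, 631, 604, 898, 794, 736, 373, 125, 514, 555, 805, 374}.
deg(353) = 15; N(353) = {720, 960, 297, 194, 854, 631, 898, 794, 373, 273, 514, 555, 639, 805, 475}.
5 parts of sizes [7, 7, 4, 2, 2]; α(G) = 7 = ϑ (perfect).
ϑ(G) ≈ 7.00000000.
Lovász sandwich 7 ≤ 7 ≤ 7: collapsed.

7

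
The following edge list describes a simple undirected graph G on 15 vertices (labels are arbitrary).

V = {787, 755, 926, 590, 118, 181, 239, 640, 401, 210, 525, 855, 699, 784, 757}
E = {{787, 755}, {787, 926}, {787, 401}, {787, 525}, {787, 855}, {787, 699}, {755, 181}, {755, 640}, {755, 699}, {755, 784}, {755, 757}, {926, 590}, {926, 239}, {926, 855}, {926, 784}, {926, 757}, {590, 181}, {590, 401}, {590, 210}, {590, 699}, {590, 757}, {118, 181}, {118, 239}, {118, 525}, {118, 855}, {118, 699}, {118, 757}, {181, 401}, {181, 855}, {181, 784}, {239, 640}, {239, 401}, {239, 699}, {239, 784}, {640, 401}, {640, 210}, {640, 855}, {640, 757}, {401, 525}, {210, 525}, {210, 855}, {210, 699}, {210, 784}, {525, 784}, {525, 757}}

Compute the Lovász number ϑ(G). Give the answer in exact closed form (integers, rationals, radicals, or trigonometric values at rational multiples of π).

N(787) = {755, 926, 401, 525, 855, 699}, |N(787)| = 6.
Vertex 755 has 6 neighbors: 787, 181, 640, 699, 784, 757.
Vertex 590 has 6 neighbors: 926, 181, 401, 210, 699, 757.
deg(118) = 6; N(118) = {181, 239, 525, 855, 699, 757}.
deg(v) = 6 for all v (|V|=15); this is K(6,2), the Kneser graph.
spec(A) ≈ [6.0, 1.0, -3.0] (distinct, 6 d.p.).
Lovász (edge-transitive): ϑ = −15·(-3)/((6)−(-3)) = 5.
= 5.00000… (decimal).

5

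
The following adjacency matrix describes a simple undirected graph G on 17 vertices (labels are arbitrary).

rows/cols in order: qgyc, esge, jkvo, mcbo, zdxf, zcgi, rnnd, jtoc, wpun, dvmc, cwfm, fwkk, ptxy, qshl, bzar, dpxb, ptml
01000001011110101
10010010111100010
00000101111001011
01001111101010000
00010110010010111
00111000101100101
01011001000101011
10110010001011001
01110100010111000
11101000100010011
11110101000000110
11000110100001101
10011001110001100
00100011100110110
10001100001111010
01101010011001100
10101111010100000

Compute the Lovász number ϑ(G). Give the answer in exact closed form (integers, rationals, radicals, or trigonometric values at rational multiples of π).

sqrt(17)

Vertex wpun has 8 neighbors: esge, jkvo, mcbo, zcgi, dvmc, fwkk, ptxy, qshl.
N(dvmc) = {qgyc, esge, jkvo, zdxf, wpun, ptxy, dpxb, ptml}, |N(dvmc)| = 8.
N(zdxf) = {mcbo, zcgi, rnnd, dvmc, ptxy, bzar, dpxb, ptml}, |N(zdxf)| = 8.
N(jkvo) = {zcgi, jtoc, wpun, dvmc, cwfm, qshl, dpxb, ptml}, |N(jkvo)| = 8.
8-regular, N=17; SR(17,8,3,4) — a Paley graph.
The 3 distinct eigenvalues: [8.0, 1.562, -2.562].
Lovász (edge-transitive): ϑ = −17·(-sqrt(17)/2 - 1/2)/((8)−(-sqrt(17)/2 - 1/2)) = sqrt(17).
ϑ(G) ≈ 4.12310563.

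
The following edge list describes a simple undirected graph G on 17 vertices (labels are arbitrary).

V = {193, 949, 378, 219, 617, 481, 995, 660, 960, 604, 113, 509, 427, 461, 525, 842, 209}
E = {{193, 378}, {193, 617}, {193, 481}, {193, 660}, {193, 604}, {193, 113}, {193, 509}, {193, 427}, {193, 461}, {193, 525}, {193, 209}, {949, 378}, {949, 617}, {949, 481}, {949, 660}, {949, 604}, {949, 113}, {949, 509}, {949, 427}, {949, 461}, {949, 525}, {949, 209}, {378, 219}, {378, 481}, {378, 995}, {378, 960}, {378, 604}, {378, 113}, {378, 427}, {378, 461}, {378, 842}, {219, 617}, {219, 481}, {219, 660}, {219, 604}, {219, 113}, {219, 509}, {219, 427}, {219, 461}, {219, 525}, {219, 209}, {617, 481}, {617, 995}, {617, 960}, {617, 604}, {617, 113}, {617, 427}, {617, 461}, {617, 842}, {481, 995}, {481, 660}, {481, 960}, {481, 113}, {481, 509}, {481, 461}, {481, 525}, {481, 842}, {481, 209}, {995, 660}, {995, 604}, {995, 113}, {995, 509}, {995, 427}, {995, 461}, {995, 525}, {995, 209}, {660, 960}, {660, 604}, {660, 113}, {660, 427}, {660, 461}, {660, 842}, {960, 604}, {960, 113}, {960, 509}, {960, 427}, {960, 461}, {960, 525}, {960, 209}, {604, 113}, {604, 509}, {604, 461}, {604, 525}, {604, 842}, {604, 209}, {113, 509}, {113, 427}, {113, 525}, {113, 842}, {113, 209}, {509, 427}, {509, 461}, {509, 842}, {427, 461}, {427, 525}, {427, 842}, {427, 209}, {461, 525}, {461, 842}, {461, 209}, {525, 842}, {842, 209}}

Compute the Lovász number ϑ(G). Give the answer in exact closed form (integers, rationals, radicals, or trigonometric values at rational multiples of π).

6

N(509) = {193, 949, 219, 481, 995, 960, 604, 113, 427, 461, 842}, |N(509)| = 11.
deg(995) = 11; N(995) = {378, 617, 481, 660, 604, 113, 509, 427, 461, 525, 209}.
Vertex 481 has 14 neighbors: 193, 949, 378, 219, 617, 995, 660, 960, 113, 509, 461, 525, 842, 209.
Vertex 427 has 14 neighbors: 193, 949, 378, 219, 617, 995, 660, 960, 113, 509, 461, 525, 842, 209.
4 parts of sizes [6, 6, 3, 2]; α(G) = 6 = ϑ (perfect).
Numerically 6.00000000.
6 ≤ 6 ≤ 6: collapsed.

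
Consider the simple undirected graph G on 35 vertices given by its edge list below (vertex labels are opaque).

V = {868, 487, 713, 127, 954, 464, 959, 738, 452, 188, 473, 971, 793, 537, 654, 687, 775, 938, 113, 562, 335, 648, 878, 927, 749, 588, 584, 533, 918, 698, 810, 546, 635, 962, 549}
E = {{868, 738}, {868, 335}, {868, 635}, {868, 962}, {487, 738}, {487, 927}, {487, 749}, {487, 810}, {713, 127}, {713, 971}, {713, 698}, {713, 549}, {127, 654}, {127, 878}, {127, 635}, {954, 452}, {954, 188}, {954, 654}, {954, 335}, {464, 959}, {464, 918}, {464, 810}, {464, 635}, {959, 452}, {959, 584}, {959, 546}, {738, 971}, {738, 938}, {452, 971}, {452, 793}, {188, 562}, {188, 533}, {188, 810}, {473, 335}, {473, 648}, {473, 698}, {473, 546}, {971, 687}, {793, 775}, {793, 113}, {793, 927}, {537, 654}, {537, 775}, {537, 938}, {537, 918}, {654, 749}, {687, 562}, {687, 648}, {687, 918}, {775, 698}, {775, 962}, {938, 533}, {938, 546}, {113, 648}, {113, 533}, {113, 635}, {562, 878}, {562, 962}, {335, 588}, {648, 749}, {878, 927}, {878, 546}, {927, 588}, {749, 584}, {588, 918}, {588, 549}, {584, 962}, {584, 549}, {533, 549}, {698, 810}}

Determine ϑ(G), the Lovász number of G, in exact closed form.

15

Vertex 793 has 4 neighbors: 452, 775, 113, 927.
N(464) = {959, 918, 810, 635}, |N(464)| = 4.
Vertex 927 has 4 neighbors: 487, 793, 878, 588.
N(452) = {954, 959, 971, 793}, |N(452)| = 4.
35-vertex 4-regular graph: Kneser K(7,3) on C(7,3)=35 vertices.
spec(A) ≈ [4.0, 2.0, -1.0, -3.0] (distinct, 4 d.p.).
−35·(-3) / ((4)−(-3)) = 15 = ϑ(G).
≈ 15.0000 (to 4 d.p.).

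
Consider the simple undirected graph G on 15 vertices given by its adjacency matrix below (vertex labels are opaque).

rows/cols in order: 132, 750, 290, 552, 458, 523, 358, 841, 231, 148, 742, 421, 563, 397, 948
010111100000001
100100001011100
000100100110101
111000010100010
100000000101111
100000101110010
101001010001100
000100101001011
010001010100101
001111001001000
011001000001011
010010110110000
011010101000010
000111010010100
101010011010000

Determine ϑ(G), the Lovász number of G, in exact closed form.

5

deg(397) = 6; N(397) = {552, 458, 523, 841, 742, 563}.
N(290) = {552, 358, 148, 742, 563, 948}, |N(290)| = 6.
deg(750) = 6; N(750) = {132, 552, 231, 742, 421, 563}.
Vertex 552 has 6 neighbors: 132, 750, 290, 841, 148, 397.
Every vertex has degree 6 (N=15); Kneser K(6,2) on C(6,2)=15 vertices.
The 3 distinct eigenvalues: [6.0, 1.0, -3.0].
Lovász: ϑ = −15(-3)/(6+-1*(-3)) = 5.
= 5.0000… (decimal).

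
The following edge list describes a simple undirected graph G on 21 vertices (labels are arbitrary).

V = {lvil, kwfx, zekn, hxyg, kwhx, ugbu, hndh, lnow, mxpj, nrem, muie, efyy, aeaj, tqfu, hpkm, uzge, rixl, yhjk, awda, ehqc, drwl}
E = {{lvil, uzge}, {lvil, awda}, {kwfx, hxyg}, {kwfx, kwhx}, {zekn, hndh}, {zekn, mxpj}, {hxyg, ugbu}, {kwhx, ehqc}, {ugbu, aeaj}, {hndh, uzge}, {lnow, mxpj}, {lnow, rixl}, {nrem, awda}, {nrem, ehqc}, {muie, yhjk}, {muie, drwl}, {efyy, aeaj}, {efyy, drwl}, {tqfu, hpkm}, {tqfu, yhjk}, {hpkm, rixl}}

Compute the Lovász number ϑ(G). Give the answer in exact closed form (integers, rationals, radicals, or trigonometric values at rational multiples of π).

21*cos(pi/21)/(cos(pi/21) + 1)

N(ehqc) = {kwhx, nrem}, |N(ehqc)| = 2.
deg(mxpj) = 2; N(mxpj) = {zekn, lnow}.
deg(hpkm) = 2; N(hpkm) = {tqfu, rixl}.
Vertex hndh has 2 neighbors: zekn, uzge.
21-vertex 2-regular graph: this is C_{21}, the 21-cycle.
Distinct eigenvalues (to 5 d.p.): [2.0, 1.91115, 1.65248, 1.24698, 0.73068, 0.14946, -0.44504, -1.0, -1.4661, -1.80194, -1.97766].
ϑ = −N·λ_min/(λ_max−λ_min) = −21·(-2*cos(pi/21))/(2−(-2*cos(pi/21))) = 21*cos(pi/21)/(cos(pi/21) + 1).
Numerically 10.4410.
Sandwich: α(G)=10 ≤ ϑ(G)=21*cos(pi/21)/(cos(pi/21) + 1) ≤ χ(Ḡ)=11 (both strict).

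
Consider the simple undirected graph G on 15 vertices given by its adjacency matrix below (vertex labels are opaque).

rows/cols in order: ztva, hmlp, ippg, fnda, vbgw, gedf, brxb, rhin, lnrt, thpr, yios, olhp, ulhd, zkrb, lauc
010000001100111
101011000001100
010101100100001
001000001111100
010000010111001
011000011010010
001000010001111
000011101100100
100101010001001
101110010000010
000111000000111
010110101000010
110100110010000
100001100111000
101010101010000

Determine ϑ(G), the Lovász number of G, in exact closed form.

Vertex thpr has 6 neighbors: ztva, ippg, fnda, vbgw, rhin, zkrb.
Vertex ztva has 6 neighbors: hmlp, lnrt, thpr, ulhd, zkrb, lauc.
Vertex hmlp has 6 neighbors: ztva, ippg, vbgw, gedf, olhp, ulhd.
N(yios) = {fnda, vbgw, gedf, ulhd, zkrb, lauc}, |N(yios)| = 6.
15-vertex 6-regular graph: this is K(6,2), the Kneser graph.
A has 3 distinct eigenvalues ≈ [6.0, 1.0, -3.0].
Lovász (edge-transitive): ϑ = −15·(-3)/((6)−(-3)) = 5.
≈ 5.00000 (to 5 d.p.).

5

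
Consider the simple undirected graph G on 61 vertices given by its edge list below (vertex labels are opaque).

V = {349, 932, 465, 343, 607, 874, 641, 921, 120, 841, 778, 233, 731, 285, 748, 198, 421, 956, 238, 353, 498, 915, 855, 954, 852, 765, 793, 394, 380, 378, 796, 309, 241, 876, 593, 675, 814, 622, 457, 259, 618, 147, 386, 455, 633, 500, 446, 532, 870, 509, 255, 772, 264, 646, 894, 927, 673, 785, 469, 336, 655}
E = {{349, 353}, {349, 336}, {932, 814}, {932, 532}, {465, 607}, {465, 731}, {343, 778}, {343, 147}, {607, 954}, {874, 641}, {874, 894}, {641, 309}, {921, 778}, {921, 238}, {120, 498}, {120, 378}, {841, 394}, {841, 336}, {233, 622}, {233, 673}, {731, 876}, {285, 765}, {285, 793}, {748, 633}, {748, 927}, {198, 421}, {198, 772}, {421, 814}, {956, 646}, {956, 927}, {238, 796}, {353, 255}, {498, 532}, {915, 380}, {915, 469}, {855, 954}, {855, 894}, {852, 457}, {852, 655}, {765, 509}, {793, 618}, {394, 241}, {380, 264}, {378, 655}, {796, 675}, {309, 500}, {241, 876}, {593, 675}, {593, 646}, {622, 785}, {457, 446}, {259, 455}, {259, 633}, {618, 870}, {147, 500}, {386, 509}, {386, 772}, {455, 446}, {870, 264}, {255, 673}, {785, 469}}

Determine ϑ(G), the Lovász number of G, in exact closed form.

Vertex 921 has 2 neighbors: 778, 238.
Vertex 446 has 2 neighbors: 457, 455.
Vertex 264 has 2 neighbors: 380, 870.
N(894) = {874, 855}, |N(894)| = 2.
Regular of degree 2 on 61 vertices: connected 2-regular on 61 ⇒ C_{61}.
Distinct eigenvalues (to 3 d.p.): [2.0, 1.989, 1.958, 1.905, 1.833, 1.741, 1.63, 1.502, 1.359, 1.2, 1.03, 0.848, 0.657, 0.459, 0.257, 0.051, -0.154, -0.359, -0.559, -0.753, -0.94, -1.116, -1.281, -1.432, -1.568, -1.688, -1.789, -1.871, -1.934, -1.976, -1.997].
Lovász (edge-transitive): ϑ = −61·(-2*cos(pi/61))/((2)−(-2*cos(pi/61))) = 61*cos(pi/61)/(cos(pi/61) + 1).
Numerically 30.479766457.
Lovász sandwich 30 ≤ 61*cos(pi/61)/(cos(pi/61) + 1) ≤ 31: both strict.

61*cos(pi/61)/(cos(pi/61) + 1)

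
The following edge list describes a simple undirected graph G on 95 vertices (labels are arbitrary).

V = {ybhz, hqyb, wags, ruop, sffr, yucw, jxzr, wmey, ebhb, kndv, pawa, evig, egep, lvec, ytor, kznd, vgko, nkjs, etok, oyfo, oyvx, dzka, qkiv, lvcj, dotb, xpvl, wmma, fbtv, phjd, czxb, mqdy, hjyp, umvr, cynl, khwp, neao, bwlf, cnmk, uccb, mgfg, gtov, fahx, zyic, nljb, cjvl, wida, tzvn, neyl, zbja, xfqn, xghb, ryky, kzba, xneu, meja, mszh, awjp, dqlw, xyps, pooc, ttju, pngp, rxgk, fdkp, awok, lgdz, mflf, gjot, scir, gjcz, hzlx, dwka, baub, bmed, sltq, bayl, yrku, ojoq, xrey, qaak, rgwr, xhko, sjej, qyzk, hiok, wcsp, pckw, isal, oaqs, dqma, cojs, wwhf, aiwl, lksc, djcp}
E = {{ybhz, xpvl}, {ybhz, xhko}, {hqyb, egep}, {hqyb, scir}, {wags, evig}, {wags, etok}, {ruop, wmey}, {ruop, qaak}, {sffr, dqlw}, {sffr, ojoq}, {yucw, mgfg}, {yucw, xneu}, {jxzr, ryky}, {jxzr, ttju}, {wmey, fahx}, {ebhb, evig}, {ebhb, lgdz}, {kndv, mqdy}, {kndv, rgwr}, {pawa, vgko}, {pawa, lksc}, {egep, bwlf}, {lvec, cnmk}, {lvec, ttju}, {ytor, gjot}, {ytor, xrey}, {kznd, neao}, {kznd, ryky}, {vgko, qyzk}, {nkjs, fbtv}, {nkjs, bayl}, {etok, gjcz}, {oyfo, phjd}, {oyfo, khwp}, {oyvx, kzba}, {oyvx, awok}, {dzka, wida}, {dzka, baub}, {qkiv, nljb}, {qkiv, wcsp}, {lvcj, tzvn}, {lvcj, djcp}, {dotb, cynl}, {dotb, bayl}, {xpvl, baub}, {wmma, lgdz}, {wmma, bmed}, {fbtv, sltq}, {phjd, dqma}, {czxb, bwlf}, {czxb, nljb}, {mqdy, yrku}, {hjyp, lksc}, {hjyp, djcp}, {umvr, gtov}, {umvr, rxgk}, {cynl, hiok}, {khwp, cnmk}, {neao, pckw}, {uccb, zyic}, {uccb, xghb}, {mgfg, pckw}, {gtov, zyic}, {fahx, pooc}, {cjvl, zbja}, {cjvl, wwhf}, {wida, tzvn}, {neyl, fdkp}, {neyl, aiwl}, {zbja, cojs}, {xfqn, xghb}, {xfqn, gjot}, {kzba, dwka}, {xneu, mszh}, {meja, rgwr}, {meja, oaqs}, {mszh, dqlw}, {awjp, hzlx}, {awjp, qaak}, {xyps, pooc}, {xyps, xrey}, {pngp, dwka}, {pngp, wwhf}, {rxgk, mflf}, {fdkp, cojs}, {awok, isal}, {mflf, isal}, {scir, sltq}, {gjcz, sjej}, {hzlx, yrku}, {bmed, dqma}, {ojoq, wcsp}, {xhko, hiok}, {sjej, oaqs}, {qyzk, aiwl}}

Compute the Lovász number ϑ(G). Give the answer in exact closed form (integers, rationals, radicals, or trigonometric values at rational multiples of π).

deg(wida) = 2; N(wida) = {dzka, tzvn}.
deg(ytor) = 2; N(ytor) = {gjot, xrey}.
N(egep) = {hqyb, bwlf}, |N(egep)| = 2.
Vertex mgfg has 2 neighbors: yucw, pckw.
2-regular, N=95; connected 2-regular on 95 ⇒ C_{95}.
spec(A) ≈ [2.0, 1.9956, 1.9825, 1.9608, 1.9304, 1.8916, 1.8446, 1.7895, 1.7265, 1.656, 1.5783, 1.4936, 1.4025, 1.3052, 1.2022, 1.0939, 0.9808, 0.8635, 0.7424, 0.618, 0.491, 0.3618, 0.231, 0.0992, -0.0331, -0.1652, -0.2965, -0.4266, -0.5548, -0.6806, -0.8034, -0.9227, -1.0379, -1.1487, -1.2544, -1.3546, -1.4489, -1.5368, -1.618, -1.6922, -1.7589, -1.818, -1.8691, -1.9121, -1.9467, -1.9727, -1.9902, -1.9989] (distinct, 4 d.p.).
Lovász: ϑ = −95(-2*cos(pi/95))/(2+-(-1)*2*cos(pi/95)) = 95*cos(pi/95)/(cos(pi/95) + 1).
Numerically 47.48701131.
α=47, χ(Ḡ)=48; ϑ=95*cos(pi/95)/(cos(pi/95) + 1) lies between (both strict).

95*cos(pi/95)/(cos(pi/95) + 1)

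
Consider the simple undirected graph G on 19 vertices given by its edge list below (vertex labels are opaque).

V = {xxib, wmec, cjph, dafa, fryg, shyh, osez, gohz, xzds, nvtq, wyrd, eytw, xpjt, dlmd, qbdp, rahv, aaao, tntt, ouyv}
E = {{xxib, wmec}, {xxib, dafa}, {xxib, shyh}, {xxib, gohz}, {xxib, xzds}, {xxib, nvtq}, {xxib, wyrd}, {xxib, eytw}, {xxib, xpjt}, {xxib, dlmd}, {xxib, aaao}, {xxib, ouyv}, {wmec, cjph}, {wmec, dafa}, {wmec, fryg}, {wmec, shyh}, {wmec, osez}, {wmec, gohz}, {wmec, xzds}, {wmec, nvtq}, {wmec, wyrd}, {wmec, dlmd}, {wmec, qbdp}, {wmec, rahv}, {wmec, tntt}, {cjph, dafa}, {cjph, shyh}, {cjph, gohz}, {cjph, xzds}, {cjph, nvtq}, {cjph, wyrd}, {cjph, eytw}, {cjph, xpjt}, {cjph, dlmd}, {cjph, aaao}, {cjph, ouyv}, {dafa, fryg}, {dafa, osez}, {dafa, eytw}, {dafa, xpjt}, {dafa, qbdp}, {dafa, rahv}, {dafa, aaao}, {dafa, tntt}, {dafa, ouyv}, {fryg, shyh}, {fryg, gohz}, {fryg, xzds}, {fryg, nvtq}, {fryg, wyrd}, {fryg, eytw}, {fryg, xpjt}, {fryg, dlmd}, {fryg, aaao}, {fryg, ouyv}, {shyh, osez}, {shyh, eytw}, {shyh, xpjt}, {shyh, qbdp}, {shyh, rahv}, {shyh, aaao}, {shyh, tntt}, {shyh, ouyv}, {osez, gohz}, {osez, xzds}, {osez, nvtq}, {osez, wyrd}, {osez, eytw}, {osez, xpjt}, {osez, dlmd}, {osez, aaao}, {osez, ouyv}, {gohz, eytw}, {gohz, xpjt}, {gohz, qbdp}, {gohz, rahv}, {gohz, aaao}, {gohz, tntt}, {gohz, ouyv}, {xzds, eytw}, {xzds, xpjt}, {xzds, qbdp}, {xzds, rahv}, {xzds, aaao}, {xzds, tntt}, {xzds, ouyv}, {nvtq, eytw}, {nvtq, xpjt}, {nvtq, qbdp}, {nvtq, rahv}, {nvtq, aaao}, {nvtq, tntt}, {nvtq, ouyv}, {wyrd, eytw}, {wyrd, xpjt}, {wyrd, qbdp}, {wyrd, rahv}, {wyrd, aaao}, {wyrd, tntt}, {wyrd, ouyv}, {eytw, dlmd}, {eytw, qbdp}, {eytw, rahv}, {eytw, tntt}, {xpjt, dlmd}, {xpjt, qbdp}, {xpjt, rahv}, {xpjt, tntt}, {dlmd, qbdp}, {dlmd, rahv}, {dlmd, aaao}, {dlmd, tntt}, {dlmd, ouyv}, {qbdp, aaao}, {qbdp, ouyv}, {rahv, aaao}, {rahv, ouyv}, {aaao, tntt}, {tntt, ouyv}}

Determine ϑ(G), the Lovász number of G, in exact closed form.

deg(rahv) = 12; N(rahv) = {wmec, dafa, shyh, gohz, xzds, nvtq, wyrd, eytw, xpjt, dlmd, aaao, ouyv}.
N(qbdp) = {wmec, dafa, shyh, gohz, xzds, nvtq, wyrd, eytw, xpjt, dlmd, aaao, ouyv}, |N(qbdp)| = 12.
deg(wyrd) = 12; N(wyrd) = {xxib, wmec, cjph, fryg, osez, eytw, xpjt, qbdp, rahv, aaao, tntt, ouyv}.
Vertex wmec has 14 neighbors: xxib, cjph, dafa, fryg, shyh, osez, gohz, xzds, nvtq, wyrd, dlmd, qbdp, rahv, tntt.
Complete 3-partite, parts [7, 7, 5]: perfect, ϑ = α = 7.
Numerically 7.000000000.
Check 7 ≤ 7 ≤ 7: collapsed.

7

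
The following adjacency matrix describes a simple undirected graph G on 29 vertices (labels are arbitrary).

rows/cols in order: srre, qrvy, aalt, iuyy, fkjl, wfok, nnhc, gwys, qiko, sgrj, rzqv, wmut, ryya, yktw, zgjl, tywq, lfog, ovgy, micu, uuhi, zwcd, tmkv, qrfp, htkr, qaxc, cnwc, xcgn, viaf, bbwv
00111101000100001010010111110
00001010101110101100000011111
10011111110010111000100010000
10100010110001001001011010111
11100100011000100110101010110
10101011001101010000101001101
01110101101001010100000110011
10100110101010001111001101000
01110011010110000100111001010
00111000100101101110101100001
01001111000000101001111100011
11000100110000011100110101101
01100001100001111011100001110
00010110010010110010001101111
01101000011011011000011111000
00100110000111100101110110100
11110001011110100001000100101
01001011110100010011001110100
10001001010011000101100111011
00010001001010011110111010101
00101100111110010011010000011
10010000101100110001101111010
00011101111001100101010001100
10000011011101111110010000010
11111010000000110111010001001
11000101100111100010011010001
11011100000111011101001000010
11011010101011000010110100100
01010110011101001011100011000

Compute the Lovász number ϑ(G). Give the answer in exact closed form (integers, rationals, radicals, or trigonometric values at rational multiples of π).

Vertex tywq has 14 neighbors: aalt, wfok, nnhc, wmut, ryya, yktw, zgjl, ovgy, uuhi, zwcd, tmkv, htkr, qaxc, xcgn.
Vertex cnwc has 14 neighbors: srre, qrvy, wfok, gwys, qiko, wmut, ryya, yktw, zgjl, micu, tmkv, qrfp, qaxc, bbwv.
deg(srre) = 14; N(srre) = {aalt, iuyy, fkjl, wfok, gwys, wmut, lfog, micu, tmkv, htkr, qaxc, cnwc, xcgn, viaf}.
Vertex nnhc has 14 neighbors: qrvy, aalt, iuyy, wfok, gwys, qiko, rzqv, yktw, tywq, ovgy, htkr, qaxc, viaf, bbwv.
14-regular, N=29; SR(29,14,6,7) — a Paley graph.
spec(A) ≈ [14.0, 2.192582, -3.192582] (distinct, 6 d.p.).
Lovász: ϑ = −29(-sqrt(29)/2 - 1/2)/(14+-(-sqrt(29)/2 - 1/2)) = sqrt(29).
= 5.385165… (decimal).

sqrt(29)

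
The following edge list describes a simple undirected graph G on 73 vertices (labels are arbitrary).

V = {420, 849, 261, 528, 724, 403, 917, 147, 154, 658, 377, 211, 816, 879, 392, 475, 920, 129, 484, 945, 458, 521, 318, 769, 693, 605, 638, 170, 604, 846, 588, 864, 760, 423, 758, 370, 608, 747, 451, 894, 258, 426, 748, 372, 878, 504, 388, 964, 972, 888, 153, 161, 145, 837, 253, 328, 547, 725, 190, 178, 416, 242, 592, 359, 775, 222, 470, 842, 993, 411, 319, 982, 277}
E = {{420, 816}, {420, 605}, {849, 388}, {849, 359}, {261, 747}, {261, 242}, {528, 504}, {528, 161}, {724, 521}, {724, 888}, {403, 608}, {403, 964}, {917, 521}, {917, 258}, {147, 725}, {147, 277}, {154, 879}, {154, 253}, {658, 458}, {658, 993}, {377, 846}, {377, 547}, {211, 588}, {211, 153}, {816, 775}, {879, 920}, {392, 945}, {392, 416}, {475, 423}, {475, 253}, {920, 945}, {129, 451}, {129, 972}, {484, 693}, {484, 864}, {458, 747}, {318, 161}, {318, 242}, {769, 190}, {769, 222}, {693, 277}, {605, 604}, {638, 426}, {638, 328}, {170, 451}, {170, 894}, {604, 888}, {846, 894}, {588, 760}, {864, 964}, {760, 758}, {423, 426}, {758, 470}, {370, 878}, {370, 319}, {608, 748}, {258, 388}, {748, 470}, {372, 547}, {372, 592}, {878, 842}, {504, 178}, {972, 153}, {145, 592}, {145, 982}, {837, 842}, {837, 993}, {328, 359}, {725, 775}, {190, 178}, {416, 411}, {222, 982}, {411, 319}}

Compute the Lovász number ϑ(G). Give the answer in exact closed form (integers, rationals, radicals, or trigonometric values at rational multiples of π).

73*cos(pi/73)/(cos(pi/73) + 1)

deg(178) = 2; N(178) = {504, 190}.
deg(161) = 2; N(161) = {528, 318}.
N(528) = {504, 161}, |N(528)| = 2.
deg(277) = 2; N(277) = {147, 693}.
73-vertex 2-regular graph: this is C_{73}, the 73-cycle.
A has 37 distinct eigenvalues ≈ [2.0, 1.993, 1.97, 1.934, 1.883, 1.818, 1.739, 1.648, 1.544, 1.429, 1.304, 1.169, 1.025, 0.873, 0.715, 0.552, 0.385, 0.215, 0.043, -0.129, -0.3, -0.469, -0.634, -0.795, -0.95, -1.098, -1.237, -1.368, -1.488, -1.598, -1.695, -1.78, -1.852, -1.91, -1.954, -1.983, -1.998].
ϑ = −N·λ_min/(λ_max−λ_min) = −73·(-2*cos(pi/73))/(2−(-2*cos(pi/73))) = 73*cos(pi/73)/(cos(pi/73) + 1).
ϑ(G) ≈ 36.48309477.
Lovász sandwich 36 ≤ 73*cos(pi/73)/(cos(pi/73) + 1) ≤ 37: both strict.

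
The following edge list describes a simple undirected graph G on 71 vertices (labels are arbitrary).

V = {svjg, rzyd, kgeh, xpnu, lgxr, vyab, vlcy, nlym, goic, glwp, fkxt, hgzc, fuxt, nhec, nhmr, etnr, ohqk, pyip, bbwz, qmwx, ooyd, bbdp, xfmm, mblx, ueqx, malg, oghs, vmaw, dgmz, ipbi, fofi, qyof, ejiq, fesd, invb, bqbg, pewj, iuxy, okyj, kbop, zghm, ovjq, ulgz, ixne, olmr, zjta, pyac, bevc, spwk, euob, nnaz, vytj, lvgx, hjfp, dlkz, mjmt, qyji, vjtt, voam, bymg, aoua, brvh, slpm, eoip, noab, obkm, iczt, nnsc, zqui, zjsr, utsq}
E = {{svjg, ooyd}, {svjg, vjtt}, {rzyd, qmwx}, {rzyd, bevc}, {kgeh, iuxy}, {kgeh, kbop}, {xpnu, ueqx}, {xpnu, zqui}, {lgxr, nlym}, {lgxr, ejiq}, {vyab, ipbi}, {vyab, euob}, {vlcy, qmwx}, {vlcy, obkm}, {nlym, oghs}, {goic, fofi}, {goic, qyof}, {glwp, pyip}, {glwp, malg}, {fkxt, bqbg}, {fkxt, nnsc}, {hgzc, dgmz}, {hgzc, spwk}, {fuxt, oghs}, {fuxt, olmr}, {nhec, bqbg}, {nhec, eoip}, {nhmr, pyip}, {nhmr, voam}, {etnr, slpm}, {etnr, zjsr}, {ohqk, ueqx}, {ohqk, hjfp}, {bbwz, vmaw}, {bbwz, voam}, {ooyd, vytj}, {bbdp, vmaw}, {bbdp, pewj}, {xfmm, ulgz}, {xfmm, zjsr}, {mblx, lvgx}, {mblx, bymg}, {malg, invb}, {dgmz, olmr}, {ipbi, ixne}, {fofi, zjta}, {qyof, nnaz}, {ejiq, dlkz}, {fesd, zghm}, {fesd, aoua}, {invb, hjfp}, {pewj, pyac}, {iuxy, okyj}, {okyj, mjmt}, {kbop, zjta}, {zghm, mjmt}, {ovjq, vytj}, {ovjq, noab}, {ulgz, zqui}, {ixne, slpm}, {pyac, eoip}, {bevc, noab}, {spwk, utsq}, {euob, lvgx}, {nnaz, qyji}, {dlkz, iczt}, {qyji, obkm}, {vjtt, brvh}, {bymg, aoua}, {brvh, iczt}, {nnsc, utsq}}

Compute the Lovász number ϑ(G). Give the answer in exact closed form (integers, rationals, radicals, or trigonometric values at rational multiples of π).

71*cos(pi/71)/(cos(pi/71) + 1)

Vertex malg has 2 neighbors: glwp, invb.
Vertex svjg has 2 neighbors: ooyd, vjtt.
deg(etnr) = 2; N(etnr) = {slpm, zjsr}.
N(kgeh) = {iuxy, kbop}, |N(kgeh)| = 2.
G on 71 vertices is 2-regular; the odd cycle C_{71}.
A has 36 distinct eigenvalues ≈ [2.0, 1.992174, 1.968756, 1.92993, 1.876, 1.807387, 1.724629, 1.628374, 1.519374, 1.398483, 1.266648, 1.124899, 0.974346, 0.816167, 0.651601, 0.481935, 0.308498, 0.132646, -0.044244, -0.220788, -0.395604, -0.567324, -0.734603, -0.896134, -1.05065, -1.196945, -1.333871, -1.460358, -1.575416, -1.678144, -1.767738, -1.843498, -1.904829, -1.951253, -1.982405, -1.998042].
λ_max=2, λ_min=-2*cos(pi/71); ϑ = −71·λ_min/(λ_max−λ_min) = 71*cos(pi/71)/(cos(pi/71) + 1).
Numerically 35.48261826.
Sandwich: α(G)=35 ≤ ϑ(G)=71*cos(pi/71)/(cos(pi/71) + 1) ≤ χ(Ḡ)=36 (both strict).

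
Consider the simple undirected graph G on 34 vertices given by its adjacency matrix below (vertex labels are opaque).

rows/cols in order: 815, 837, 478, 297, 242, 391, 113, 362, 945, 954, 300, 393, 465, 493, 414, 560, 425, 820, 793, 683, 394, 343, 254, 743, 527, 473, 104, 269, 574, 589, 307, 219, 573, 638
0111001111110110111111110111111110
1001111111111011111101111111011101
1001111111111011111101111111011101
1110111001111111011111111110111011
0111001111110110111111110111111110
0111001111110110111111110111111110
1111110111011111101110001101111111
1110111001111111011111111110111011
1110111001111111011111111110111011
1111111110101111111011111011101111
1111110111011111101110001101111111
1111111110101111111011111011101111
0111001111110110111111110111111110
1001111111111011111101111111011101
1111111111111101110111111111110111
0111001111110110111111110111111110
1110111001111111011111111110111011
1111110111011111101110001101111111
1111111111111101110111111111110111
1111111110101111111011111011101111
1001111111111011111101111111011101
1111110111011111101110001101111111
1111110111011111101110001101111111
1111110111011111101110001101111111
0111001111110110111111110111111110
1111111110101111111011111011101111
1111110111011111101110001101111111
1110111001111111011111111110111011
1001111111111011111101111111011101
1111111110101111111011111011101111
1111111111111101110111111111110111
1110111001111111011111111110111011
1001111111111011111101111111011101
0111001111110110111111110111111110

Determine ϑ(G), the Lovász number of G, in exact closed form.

7

Vertex 793 has 31 neighbors: 815, 837, 478, 297, 242, 391, 113, 362, 945, 954, 300, 393, 465, 493, 560, 425, 820, 683, 394, 343, 254, 743, 527, 473, 104, 269, 574, 589, 219, 573, 638.
deg(242) = 27; N(242) = {837, 478, 297, 113, 362, 945, 954, 300, 393, 493, 414, 425, 820, 793, 683, 394, 343, 254, 743, 473, 104, 269, 574, 589, 307, 219, 573}.
Vertex 425 has 28 neighbors: 815, 837, 478, 242, 391, 113, 954, 300, 393, 465, 493, 414, 560, 820, 793, 683, 394, 343, 254, 743, 527, 473, 104, 574, 589, 307, 573, 638.
N(574) = {815, 297, 242, 391, 113, 362, 945, 954, 300, 393, 465, 414, 560, 425, 820, 793, 683, 343, 254, 743, 527, 473, 104, 269, 589, 307, 219, 638}, |N(574)| = 28.
Complete multipartite on [7, 7, 6, 6, 5, 3]: sandwich collapses at ϑ=7.
ϑ(G) ≈ 7.00000000.
α=7, χ(Ḡ)=7; ϑ=7 lies between (collapsed).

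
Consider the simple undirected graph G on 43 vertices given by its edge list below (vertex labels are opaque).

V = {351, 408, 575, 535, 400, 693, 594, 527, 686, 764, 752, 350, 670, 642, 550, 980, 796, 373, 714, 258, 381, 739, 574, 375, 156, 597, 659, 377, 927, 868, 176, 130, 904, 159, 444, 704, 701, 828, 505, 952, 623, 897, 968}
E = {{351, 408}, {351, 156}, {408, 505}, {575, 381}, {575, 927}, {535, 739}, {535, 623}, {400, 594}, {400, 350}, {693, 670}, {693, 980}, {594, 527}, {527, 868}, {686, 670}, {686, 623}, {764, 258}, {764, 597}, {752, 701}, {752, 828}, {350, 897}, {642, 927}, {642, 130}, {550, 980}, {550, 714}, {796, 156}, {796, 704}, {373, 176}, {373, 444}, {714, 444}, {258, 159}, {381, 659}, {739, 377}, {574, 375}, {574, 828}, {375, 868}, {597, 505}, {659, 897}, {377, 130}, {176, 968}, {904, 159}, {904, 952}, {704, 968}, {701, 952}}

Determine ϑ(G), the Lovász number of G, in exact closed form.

Vertex 176 has 2 neighbors: 373, 968.
Vertex 156 has 2 neighbors: 351, 796.
deg(535) = 2; N(535) = {739, 623}.
N(868) = {527, 375}, |N(868)| = 2.
deg(v) = 2 for all v (|V|=43); the odd cycle C_{43}.
The 22 distinct eigenvalues: [2.0, 1.9787, 1.9152, 1.8109, 1.668, 1.4895, 1.2793, 1.0419, 0.7822, 0.5059, 0.2187, -0.073, -0.3633, -0.6458, -0.9145, -1.1637, -1.3881, -1.583, -1.7441, -1.868, -1.9522, -1.9947].
Lovász: ϑ = −43(-2*cos(pi/43))/(2+-(-1)*2*cos(pi/43)) = 43*cos(pi/43)/(cos(pi/43) + 1).
≈ 21.4713 (to 4 d.p.).
α=21, χ(Ḡ)=22; ϑ=43*cos(pi/43)/(cos(pi/43) + 1) lies between (both strict).

43*cos(pi/43)/(cos(pi/43) + 1)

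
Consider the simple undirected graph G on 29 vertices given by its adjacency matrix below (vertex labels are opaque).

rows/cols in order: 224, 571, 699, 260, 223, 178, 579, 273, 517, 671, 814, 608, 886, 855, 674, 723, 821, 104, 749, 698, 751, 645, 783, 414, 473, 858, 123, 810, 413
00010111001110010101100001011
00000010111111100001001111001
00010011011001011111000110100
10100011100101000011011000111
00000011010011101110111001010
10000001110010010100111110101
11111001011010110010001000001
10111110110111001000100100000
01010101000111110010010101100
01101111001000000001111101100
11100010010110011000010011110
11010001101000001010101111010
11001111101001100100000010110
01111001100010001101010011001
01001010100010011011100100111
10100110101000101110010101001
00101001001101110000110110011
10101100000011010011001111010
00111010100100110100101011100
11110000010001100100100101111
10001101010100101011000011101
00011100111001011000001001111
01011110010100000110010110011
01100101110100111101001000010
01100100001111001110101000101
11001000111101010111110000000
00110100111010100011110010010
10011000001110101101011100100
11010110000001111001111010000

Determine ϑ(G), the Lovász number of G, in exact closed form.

sqrt(29)

N(223) = {579, 273, 671, 886, 855, 674, 821, 104, 749, 751, 645, 783, 858, 810}, |N(223)| = 14.
Vertex 698 has 14 neighbors: 224, 571, 699, 260, 671, 855, 674, 104, 751, 414, 858, 123, 810, 413.
deg(699) = 14; N(699) = {260, 579, 273, 671, 814, 855, 723, 821, 104, 749, 698, 414, 473, 123}.
Vertex 123 has 14 neighbors: 699, 260, 178, 517, 671, 814, 886, 674, 749, 698, 751, 645, 473, 810.
G on 29 vertices is 14-regular; strongly regular (29,14,6,7).
spec(A) ≈ [14.0, 2.192582, -3.192582] (distinct, 6 d.p.).
ϑ = −N·λ_min/(λ_max−λ_min) = −29·(-sqrt(29)/2 - 1/2)/(14−(-sqrt(29)/2 - 1/2)) = sqrt(29).
Numerically 5.3851648.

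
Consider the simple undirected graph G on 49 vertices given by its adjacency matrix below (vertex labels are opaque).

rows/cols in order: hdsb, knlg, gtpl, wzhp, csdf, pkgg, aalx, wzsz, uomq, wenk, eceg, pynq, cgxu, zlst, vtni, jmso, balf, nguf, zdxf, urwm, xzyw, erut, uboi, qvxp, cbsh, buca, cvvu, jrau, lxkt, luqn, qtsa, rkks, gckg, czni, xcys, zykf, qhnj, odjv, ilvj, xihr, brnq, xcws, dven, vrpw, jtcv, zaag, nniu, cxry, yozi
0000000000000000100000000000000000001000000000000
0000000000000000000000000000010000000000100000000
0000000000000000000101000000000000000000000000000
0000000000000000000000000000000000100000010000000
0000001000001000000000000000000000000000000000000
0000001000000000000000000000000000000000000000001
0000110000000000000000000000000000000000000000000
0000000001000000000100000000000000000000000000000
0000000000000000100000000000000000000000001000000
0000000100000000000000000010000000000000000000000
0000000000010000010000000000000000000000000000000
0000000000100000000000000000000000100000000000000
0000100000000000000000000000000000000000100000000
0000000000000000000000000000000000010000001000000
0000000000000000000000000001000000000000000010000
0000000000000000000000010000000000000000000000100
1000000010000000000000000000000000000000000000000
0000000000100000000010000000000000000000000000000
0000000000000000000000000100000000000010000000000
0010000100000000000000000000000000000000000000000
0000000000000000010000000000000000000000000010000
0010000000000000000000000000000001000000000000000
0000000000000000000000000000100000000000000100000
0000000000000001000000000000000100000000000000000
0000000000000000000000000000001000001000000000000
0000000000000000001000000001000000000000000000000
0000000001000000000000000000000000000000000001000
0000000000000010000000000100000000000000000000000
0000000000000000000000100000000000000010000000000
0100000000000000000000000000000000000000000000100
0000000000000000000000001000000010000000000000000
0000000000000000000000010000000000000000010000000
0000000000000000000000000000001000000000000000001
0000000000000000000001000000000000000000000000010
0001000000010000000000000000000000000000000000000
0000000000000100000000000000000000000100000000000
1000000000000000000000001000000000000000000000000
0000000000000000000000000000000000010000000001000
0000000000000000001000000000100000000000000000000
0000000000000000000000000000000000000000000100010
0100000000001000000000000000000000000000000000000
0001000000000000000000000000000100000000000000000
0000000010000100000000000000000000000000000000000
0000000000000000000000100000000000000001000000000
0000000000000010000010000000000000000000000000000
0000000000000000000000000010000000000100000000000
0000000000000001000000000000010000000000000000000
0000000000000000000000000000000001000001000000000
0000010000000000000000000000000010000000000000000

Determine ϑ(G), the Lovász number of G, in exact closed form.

49*cos(pi/49)/(cos(pi/49) + 1)

N(erut) = {gtpl, czni}, |N(erut)| = 2.
Vertex zlst has 2 neighbors: zykf, dven.
Vertex zykf has 2 neighbors: zlst, odjv.
deg(uboi) = 2; N(uboi) = {lxkt, vrpw}.
Every vertex has degree 2 (N=49); connected 2-regular on 49 ⇒ C_{49}.
A has 25 distinct eigenvalues ≈ [2.0, 1.984, 1.935, 1.854, 1.743, 1.603, 1.437, 1.247, 1.037, 0.81, 0.569, 0.319, 0.064, -0.192, -0.445, -0.691, -0.925, -1.144, -1.345, -1.523, -1.676, -1.802, -1.898, -1.963, -1.996].
λ_max=2, λ_min=-2*cos(pi/49); ϑ = −49·λ_min/(λ_max−λ_min) = 49*cos(pi/49)/(cos(pi/49) + 1).
= 24.4748… (decimal).
24 ≤ 49*cos(pi/49)/(cos(pi/49) + 1) ≤ 25: both strict.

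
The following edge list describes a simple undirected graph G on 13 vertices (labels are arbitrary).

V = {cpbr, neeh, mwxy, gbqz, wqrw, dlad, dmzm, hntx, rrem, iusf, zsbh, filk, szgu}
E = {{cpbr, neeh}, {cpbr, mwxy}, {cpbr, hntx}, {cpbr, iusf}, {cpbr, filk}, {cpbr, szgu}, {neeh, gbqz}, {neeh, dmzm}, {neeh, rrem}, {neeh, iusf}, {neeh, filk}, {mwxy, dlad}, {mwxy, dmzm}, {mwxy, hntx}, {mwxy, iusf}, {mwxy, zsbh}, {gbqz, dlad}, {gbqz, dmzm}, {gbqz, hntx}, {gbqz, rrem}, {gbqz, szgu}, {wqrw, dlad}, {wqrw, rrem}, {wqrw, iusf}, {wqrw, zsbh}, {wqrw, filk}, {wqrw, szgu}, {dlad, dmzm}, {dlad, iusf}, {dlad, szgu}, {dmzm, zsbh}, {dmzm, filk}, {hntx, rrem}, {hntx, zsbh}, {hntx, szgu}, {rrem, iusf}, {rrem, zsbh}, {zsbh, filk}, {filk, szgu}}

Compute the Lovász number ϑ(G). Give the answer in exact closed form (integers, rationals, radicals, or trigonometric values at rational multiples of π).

sqrt(13)

deg(mwxy) = 6; N(mwxy) = {cpbr, dlad, dmzm, hntx, iusf, zsbh}.
deg(dmzm) = 6; N(dmzm) = {neeh, mwxy, gbqz, dlad, zsbh, filk}.
Vertex szgu has 6 neighbors: cpbr, gbqz, wqrw, dlad, hntx, filk.
Vertex gbqz has 6 neighbors: neeh, dlad, dmzm, hntx, rrem, szgu.
Regular of degree 6 on 13 vertices: SR(13,6,2,3) — a Paley graph.
A has 3 distinct eigenvalues ≈ [6.0, 1.302776, -2.302776].
−13·(-sqrt(13)/2 - 1/2) / ((6)−(-sqrt(13)/2 - 1/2)) = sqrt(13) = ϑ(G).
≈ 3.605551 (to 6 d.p.).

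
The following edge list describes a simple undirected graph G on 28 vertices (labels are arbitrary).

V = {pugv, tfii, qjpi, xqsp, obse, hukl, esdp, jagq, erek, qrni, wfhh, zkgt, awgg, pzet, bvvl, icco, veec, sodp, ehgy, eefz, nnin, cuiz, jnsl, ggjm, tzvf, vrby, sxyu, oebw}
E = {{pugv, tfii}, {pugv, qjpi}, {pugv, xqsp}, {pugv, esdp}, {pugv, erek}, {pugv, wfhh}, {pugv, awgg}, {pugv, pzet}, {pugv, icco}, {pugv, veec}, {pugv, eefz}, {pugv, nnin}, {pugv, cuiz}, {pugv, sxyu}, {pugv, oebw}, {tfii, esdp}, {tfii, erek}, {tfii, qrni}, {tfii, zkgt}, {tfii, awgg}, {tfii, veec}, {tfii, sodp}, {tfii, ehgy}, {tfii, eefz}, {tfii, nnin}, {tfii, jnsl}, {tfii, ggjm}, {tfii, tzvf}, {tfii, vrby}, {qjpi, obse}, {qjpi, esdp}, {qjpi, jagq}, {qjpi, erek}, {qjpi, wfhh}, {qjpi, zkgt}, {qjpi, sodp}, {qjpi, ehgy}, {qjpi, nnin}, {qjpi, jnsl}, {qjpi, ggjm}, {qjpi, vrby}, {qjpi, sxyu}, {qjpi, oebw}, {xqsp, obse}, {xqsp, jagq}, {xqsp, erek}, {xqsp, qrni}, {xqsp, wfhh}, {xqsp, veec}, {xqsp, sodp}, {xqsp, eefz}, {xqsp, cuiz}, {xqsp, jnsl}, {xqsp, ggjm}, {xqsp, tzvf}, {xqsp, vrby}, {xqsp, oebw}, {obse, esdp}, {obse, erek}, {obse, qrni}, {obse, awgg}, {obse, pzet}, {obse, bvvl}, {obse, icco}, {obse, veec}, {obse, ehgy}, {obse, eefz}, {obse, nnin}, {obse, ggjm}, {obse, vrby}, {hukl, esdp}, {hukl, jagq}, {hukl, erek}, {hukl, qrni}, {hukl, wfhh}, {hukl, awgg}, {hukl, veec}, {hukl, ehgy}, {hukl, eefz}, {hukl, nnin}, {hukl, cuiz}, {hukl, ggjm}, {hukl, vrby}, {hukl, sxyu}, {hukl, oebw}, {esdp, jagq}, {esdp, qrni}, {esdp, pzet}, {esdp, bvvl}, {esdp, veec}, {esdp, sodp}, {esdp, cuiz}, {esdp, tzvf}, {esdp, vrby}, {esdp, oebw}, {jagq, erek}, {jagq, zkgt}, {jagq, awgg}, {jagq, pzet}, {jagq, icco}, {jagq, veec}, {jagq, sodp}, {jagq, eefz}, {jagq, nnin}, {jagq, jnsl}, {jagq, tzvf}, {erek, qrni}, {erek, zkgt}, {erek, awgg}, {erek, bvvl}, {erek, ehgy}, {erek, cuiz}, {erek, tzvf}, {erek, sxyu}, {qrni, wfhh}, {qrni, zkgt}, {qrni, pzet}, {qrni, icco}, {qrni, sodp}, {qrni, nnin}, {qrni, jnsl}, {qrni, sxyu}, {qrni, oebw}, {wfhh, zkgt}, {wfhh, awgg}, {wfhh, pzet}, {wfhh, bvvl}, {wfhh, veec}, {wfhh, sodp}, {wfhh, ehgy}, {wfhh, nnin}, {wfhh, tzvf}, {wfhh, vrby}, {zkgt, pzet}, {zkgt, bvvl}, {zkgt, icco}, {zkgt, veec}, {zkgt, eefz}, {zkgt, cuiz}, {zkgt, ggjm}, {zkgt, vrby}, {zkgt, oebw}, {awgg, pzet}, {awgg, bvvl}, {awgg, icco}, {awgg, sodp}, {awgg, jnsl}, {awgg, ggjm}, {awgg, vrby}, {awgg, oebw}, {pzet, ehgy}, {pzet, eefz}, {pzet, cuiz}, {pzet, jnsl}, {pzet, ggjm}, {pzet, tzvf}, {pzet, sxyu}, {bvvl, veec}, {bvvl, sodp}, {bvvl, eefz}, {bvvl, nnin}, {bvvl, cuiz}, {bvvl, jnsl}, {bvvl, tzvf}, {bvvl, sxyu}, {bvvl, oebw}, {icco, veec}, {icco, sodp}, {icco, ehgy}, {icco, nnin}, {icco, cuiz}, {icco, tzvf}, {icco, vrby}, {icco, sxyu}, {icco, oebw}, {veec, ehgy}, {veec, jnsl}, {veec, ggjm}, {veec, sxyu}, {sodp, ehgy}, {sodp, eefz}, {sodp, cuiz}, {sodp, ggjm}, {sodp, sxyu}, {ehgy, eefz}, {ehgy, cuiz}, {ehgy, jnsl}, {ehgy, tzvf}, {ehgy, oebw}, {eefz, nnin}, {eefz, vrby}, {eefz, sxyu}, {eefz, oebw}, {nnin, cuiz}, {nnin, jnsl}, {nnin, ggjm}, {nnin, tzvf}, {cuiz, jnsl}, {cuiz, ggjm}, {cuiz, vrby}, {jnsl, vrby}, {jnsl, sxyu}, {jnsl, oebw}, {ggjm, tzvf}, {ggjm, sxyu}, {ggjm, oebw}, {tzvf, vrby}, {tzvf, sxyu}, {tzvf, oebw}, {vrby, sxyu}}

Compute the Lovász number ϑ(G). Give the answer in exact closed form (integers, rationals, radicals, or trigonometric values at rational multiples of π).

deg(wfhh) = 15; N(wfhh) = {pugv, qjpi, xqsp, hukl, qrni, zkgt, awgg, pzet, bvvl, veec, sodp, ehgy, nnin, tzvf, vrby}.
N(hukl) = {esdp, jagq, erek, qrni, wfhh, awgg, veec, ehgy, eefz, nnin, cuiz, ggjm, vrby, sxyu, oebw}, |N(hukl)| = 15.
N(veec) = {pugv, tfii, xqsp, obse, hukl, esdp, jagq, wfhh, zkgt, bvvl, icco, ehgy, jnsl, ggjm, sxyu}, |N(veec)| = 15.
Vertex eefz has 15 neighbors: pugv, tfii, xqsp, obse, hukl, jagq, zkgt, pzet, bvvl, sodp, ehgy, nnin, vrby, sxyu, oebw.
Every vertex has degree 15 (N=28); this is K(8,2), the Kneser graph.
A has 3 distinct eigenvalues ≈ [15.0, 1.0, -5.0].
−28·(-5) / ((15)−(-5)) = 7 = ϑ(G).
Numerically 7.00000000.

7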